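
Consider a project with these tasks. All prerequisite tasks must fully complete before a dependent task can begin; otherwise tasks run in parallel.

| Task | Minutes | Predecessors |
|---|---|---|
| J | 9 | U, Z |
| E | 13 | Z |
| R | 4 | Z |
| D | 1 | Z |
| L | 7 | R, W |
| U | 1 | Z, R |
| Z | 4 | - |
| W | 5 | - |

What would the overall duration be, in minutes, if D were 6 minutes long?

As given, the longest chain is Z→R→U→J = 4+4+1+9 = 18, so the finish is 18 minutes.
D has 13 minutes of float (longest path through it is 5).
The critical path is still Z→R→U→J; finish is now 18 minutes.

18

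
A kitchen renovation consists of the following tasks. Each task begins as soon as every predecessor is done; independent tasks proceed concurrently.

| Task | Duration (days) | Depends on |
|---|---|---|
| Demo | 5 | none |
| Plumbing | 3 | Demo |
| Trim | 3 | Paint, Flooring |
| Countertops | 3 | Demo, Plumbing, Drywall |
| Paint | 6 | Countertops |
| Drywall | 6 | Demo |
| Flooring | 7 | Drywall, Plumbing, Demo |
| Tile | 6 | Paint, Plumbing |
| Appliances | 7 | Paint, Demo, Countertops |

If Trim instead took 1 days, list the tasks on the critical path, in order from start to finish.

Critical path before the change: Demo→Drywall→Countertops→Paint→Appliances = 5+6+3+6+7 = 27 giving 27 days.
The longest path through Trim is only 23 days, so Trim has float 4.
That remains the longest chain; total 27 days.

Demo, Drywall, Countertops, Paint, Appliances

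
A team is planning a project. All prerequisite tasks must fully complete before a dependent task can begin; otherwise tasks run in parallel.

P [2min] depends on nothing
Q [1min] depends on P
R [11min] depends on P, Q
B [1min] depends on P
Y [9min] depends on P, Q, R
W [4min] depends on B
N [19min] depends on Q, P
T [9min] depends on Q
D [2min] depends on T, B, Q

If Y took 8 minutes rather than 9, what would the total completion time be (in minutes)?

Actual critical path: P→Q→R→Y = 2+1+11+9 = 23 ⇒ 23 minutes.
Y is on the critical path; changing it to 8 makes that path 22 minutes.
That remains the longest chain; total 22 minutes.

22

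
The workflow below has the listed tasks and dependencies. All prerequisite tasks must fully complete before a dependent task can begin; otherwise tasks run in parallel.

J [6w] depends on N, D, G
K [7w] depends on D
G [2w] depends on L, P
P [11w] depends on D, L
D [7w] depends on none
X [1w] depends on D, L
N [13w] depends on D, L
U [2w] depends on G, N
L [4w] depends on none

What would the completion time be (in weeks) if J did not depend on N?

26

Original critical path: D→P→G→J = 7+11+2+6 = 26 ⇒ 26 weeks.
Dropping N→J doesn't change J's earliest start (20); another predecessor still binds.
The longest chain is now D→P→G→J = 7+11+2+6 = 26, so the schedule takes 26 weeks.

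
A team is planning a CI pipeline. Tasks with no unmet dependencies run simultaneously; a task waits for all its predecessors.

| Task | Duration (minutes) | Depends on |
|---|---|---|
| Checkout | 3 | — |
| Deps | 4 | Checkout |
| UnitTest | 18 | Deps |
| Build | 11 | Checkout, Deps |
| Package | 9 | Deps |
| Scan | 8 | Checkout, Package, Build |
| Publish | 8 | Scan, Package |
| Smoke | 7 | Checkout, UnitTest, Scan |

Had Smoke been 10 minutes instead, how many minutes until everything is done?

36

Baseline: Checkout→Deps→Build→Scan→Publish = 3+4+11+8+8 = 34 → 34 minutes.
The longest path through Smoke is only 33 minutes, so Smoke has float 1.
New critical path: Checkout→Deps→Build→Scan→Smoke = 3+4+11+8+10 = 36 ⇒ 36 minutes.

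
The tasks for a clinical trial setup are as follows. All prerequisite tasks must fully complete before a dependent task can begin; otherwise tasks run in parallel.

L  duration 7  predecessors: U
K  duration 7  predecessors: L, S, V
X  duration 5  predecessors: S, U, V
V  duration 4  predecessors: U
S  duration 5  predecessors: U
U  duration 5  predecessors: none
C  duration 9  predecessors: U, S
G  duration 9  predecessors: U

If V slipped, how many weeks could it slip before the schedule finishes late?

The longest chain is U→S→C = 5+5+9 = 19; overall finish 19 weeks.
Longest path through V: 16 weeks (earliest finish 9, latest finish 12).
So V can slip 12 − 9 = 3 weeks.

3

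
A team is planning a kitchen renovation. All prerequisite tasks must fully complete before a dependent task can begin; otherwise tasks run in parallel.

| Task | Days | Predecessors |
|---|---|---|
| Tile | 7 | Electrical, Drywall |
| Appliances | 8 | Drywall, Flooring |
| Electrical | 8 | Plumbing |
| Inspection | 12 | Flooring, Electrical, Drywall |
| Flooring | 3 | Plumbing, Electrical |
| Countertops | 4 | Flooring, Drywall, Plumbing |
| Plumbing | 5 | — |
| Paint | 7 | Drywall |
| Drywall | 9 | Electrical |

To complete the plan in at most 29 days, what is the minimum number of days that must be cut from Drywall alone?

Current finish: 34 days; target: 29.
Drywall is on every critical path, so each day cut from Drywall cuts the finish by one (this holds down to a finish of 28).
Need 34 − 29 = 5 days off Drywall → Drywall becomes 4 days, finish becomes 29.

5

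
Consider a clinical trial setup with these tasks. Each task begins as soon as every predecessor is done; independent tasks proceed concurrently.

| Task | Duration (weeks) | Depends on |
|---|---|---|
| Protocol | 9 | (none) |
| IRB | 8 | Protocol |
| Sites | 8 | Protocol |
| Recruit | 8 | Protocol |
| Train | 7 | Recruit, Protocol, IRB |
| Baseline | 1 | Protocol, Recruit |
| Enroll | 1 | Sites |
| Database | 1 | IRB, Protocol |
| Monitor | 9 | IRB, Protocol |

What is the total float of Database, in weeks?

Protocol→IRB→Monitor = 9+8+9 = 26 sets the makespan at 26 weeks.
The longest chain containing Database totals 18 weeks.
So Database can slip 26 − 18 = 8 weeks.

8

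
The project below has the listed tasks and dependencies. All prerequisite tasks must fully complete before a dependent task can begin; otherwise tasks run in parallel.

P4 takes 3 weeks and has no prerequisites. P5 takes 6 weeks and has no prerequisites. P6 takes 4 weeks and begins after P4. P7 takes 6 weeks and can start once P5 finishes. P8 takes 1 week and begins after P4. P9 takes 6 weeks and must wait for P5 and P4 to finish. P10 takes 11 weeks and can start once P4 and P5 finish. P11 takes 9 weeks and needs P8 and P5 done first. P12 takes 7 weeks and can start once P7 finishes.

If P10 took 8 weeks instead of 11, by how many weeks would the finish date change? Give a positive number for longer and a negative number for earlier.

Critical path before the change: P5→P7→P12 = 6+6+7 = 19 giving 19 weeks.
P10 is off the critical path — its longest chain is 17 weeks, giving 2 of slack.
The critical path is still P5→P7→P12; finish is now 19 weeks.
Change in finish: 19 − 19 = +0 weeks.

0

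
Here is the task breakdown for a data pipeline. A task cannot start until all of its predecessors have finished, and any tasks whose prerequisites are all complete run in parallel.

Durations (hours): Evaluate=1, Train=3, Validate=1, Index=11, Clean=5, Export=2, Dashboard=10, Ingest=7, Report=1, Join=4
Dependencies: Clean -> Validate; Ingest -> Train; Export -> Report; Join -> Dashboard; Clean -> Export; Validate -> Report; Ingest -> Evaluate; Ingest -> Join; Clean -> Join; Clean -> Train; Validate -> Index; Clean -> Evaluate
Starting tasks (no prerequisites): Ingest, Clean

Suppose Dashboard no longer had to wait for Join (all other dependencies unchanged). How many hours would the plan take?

With the dependency in place, Ingest→Join→Dashboard = 7+4+10 = 21 sets the finish at 21 hours.
Without Join→Dashboard, Dashboard's earliest start moves from 11 to 0.
The longest chain is now Clean→Validate→Index = 5+1+11 = 17, so the plan takes 17 hours.

17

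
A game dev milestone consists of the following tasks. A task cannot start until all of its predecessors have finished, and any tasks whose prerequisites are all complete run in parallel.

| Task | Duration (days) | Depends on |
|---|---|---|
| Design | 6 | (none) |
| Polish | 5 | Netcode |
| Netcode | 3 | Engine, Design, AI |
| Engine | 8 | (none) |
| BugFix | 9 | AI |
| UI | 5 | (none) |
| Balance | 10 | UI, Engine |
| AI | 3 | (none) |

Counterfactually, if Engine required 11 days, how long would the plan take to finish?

As given, the longest chain is Engine→Balance = 8+10 = 18, so the finish is 18 days.
Engine lies on that path, so at 11 days the path becomes 21 days.
That remains the longest chain; total 21 days.

21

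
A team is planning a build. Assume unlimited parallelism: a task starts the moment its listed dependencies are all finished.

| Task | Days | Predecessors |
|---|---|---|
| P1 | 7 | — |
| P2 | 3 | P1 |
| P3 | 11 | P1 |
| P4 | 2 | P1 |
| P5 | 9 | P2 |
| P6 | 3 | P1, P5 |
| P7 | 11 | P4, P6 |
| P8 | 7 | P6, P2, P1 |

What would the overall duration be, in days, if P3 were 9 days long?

Actual critical path: P1→P2→P5→P6→P7 = 7+3+9+3+11 = 33 ⇒ 33 days.
P3 has 15 days of float (longest path through it is 18).
That remains the longest chain; total 33 days.

33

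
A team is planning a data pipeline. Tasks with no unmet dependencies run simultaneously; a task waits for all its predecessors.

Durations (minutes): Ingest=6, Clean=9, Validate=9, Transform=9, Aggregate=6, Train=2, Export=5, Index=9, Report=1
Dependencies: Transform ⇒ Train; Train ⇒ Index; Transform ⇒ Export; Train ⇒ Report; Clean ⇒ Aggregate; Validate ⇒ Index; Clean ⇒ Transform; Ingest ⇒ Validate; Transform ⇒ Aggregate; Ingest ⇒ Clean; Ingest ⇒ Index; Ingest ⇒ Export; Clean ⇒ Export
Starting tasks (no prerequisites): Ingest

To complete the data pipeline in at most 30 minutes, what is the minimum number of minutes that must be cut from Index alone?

Current finish: 35 minutes; target: 30.
Index is on every critical path, so each minute cut from Index cuts the finish by one (this holds down to a finish of 30).
Need 35 − 30 = 5 minutes off Index → Index becomes 4 minutes, finish becomes 30.

5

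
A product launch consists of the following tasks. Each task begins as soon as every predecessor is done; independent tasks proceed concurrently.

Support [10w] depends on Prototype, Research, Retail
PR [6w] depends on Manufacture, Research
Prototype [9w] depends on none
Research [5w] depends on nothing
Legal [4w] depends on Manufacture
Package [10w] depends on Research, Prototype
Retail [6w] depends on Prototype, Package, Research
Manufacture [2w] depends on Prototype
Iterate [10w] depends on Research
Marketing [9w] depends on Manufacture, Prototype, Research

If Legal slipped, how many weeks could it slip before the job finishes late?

Critical path: Prototype→Package→Retail→Support = 9+10+6+10 = 35, so the finish is 35 weeks.
Longest path through Legal: 15 weeks (earliest finish 15, latest finish 35).
So Legal can slip 35 − 15 = 20 weeks.

20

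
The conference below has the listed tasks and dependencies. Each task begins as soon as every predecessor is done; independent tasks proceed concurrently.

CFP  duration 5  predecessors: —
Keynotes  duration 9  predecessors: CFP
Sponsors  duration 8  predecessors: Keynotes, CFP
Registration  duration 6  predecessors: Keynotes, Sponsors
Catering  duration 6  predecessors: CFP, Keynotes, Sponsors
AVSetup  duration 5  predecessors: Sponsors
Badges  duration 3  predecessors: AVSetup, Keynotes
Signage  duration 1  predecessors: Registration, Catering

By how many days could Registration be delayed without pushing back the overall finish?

Critical path: CFP→Keynotes→Sponsors→AVSetup→Badges = 5+9+8+5+3 = 30, so the finish is 30 days.
The longest chain containing Registration totals 29 days.
So Registration can slip 29 − 28 = 1 day.

1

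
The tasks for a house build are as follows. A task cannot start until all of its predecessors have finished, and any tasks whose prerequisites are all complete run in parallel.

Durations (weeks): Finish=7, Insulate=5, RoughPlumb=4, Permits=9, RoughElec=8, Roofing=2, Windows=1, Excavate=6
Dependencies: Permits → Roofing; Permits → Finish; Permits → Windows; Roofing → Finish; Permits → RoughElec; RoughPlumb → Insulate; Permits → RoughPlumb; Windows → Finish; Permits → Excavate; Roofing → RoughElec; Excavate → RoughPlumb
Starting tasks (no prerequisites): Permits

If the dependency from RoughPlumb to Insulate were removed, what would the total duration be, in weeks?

19

Original critical path: Permits→Excavate→RoughPlumb→Insulate = 9+6+4+5 = 24 ⇒ 24 weeks.
Without RoughPlumb→Insulate, Insulate's earliest start moves from 19 to 0.
After: Permits→Excavate→RoughPlumb = 9+6+4 = 19 → 19 weeks.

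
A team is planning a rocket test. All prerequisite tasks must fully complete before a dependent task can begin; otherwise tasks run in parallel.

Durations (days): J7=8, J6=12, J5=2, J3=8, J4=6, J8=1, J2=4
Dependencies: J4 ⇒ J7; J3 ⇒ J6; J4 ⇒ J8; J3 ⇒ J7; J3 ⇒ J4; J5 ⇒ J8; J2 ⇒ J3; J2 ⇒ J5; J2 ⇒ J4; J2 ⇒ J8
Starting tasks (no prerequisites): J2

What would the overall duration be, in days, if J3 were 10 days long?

28

Baseline: J2→J3→J4→J7 = 4+8+6+8 = 26 → 26 days.
J3 is on the critical path; changing it to 10 makes that path 28 days.
No other chain overtakes it, so the finish is 28 days.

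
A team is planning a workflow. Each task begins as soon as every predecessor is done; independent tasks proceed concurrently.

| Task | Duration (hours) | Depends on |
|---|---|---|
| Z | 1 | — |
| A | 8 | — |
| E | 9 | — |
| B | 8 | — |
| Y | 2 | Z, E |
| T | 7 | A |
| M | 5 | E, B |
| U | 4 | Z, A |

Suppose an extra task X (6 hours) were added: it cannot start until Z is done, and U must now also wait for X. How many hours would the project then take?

15

Originally the project takes 15 hours.
With X inserted, U now waits for max(Z, A, X).
New critical path: A→T = 8+7 = 15 ⇒ 15 hours.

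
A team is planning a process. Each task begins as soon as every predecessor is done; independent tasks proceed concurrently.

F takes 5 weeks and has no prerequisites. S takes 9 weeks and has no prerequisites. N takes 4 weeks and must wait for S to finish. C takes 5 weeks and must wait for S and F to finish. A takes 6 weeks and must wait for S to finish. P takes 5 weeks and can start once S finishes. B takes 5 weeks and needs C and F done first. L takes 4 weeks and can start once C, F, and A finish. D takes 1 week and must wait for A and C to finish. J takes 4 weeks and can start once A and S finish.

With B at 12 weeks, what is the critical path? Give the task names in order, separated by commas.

Actual critical path: S→C→B = 9+5+5 = 19 ⇒ 19 weeks.
B is on the critical path; changing it to 12 makes that path 26 weeks.
The critical path is still S→C→B; finish is now 26 weeks.

S, C, B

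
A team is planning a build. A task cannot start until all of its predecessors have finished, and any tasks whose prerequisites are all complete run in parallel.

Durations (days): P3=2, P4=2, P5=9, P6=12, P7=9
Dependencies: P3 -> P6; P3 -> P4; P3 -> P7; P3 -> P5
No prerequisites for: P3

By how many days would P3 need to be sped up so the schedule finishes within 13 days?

1

Current finish: 14 days; target: 13.
P3 is on every critical path, so each day cut from P3 cuts the finish by one (this holds down to a finish of 13).
Need 14 − 13 = 1 day off P3 → P3 becomes 1 day, finish becomes 13.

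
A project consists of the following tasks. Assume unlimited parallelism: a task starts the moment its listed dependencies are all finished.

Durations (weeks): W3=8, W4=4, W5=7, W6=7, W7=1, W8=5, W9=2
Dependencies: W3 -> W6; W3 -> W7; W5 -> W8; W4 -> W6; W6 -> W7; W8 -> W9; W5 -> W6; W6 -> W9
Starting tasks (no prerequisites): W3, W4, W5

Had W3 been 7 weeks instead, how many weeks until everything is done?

16

The binding path is W3→W6→W9 = 8+7+2 = 17; finish at 17 weeks.
W3 lies on that path, so at 7 weeks the path becomes 16 weeks.
No other chain overtakes it, so the finish is 16 weeks.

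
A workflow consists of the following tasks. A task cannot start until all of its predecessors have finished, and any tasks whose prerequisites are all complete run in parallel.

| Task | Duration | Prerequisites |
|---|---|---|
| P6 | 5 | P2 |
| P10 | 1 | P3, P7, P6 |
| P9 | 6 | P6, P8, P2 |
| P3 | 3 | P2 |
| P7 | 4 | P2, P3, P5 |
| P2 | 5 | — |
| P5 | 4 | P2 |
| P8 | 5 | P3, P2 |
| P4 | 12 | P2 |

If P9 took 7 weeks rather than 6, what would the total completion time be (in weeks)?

20

The binding path is P2→P3→P8→P9 = 5+3+5+6 = 19; finish at 19 weeks.
Since P9 is critical, the +1 change carries straight to that chain (now 20 weeks).
No other chain overtakes it, so the finish is 20 weeks.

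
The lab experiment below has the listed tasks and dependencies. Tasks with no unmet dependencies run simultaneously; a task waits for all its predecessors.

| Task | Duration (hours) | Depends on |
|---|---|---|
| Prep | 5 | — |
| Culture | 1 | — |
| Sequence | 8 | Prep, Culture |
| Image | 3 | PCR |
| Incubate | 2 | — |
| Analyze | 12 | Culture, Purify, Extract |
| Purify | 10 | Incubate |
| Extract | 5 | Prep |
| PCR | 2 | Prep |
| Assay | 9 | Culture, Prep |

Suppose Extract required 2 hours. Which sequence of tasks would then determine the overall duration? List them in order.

The binding path is Incubate→Purify→Analyze = 2+10+12 = 24; finish at 24 hours.
Extract is off the critical path — its longest chain is 22 hours, giving 2 of slack.
That remains the longest chain; total 24 hours.

Incubate, Purify, Analyze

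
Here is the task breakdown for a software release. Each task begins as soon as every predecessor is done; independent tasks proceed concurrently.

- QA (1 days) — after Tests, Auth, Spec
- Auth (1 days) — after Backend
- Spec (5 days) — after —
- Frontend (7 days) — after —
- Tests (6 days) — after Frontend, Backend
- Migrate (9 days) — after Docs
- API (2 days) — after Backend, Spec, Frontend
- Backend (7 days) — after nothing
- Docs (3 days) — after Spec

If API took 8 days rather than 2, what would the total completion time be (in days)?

Baseline: Spec→Docs→Migrate = 5+3+9 = 17 → 17 days.
API has 8 days of float (longest path through it is 9).
That remains the longest chain; total 17 days.

17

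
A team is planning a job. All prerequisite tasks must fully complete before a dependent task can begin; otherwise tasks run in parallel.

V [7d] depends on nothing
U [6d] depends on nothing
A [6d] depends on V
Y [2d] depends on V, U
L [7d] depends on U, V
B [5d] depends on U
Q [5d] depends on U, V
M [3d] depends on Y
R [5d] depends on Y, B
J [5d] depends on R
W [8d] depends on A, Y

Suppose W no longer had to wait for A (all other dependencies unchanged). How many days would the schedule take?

Original critical path: V→A→W = 7+6+8 = 21 ⇒ 21 days.
Without A→W, W's earliest start moves from 13 to 9.
The longest chain is now U→B→R→J = 6+5+5+5 = 21, so the schedule takes 21 days.

21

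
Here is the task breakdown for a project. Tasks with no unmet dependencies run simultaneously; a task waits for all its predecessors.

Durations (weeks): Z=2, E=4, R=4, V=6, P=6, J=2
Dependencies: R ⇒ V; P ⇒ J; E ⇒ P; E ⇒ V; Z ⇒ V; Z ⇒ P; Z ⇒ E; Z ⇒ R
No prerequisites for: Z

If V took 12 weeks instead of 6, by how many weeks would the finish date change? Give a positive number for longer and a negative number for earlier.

4

The binding path is Z→E→P→J = 2+4+6+2 = 14; finish at 14 weeks.
The longest path through V is only 12 weeks, so V has float 2.
New critical path: Z→E→V = 2+4+12 = 18 ⇒ 18 weeks.
Change in finish: 18 − 14 = +4 weeks.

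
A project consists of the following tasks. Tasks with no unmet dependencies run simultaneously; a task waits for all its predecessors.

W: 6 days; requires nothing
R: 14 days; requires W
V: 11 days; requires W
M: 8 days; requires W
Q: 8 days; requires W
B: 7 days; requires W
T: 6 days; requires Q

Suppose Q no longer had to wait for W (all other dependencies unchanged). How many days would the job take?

20

Original critical path: W→R = 6+14 = 20 ⇒ 20 days.
Without W→Q, Q's earliest start moves from 6 to 0.
New critical path: W→R = 6+14 = 20 ⇒ 20 days.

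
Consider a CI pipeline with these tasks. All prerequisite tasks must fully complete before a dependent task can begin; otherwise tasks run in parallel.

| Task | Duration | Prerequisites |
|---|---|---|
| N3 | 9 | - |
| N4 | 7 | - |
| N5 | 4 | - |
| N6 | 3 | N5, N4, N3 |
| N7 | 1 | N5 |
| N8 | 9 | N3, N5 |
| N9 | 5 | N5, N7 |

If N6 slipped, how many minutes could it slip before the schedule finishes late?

6

N3→N8 = 9+9 = 18 sets the makespan at 18 minutes.
N6 finishes as early as 12 and must finish by 18.
So N6 can slip 18 − 12 = 6 minutes.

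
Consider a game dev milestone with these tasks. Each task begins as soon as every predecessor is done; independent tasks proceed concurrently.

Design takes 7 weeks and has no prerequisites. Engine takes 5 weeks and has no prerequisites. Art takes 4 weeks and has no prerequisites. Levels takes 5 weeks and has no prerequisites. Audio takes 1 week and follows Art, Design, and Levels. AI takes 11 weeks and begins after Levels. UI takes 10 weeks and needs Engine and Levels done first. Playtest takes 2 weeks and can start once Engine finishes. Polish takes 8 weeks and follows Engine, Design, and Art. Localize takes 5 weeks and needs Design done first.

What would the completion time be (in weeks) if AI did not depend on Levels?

15

Original critical path: Levels→AI = 5+11 = 16 ⇒ 16 weeks.
Without Levels→AI, AI's earliest start moves from 5 to 0.
New critical path: Design→Polish = 7+8 = 15 ⇒ 15 weeks.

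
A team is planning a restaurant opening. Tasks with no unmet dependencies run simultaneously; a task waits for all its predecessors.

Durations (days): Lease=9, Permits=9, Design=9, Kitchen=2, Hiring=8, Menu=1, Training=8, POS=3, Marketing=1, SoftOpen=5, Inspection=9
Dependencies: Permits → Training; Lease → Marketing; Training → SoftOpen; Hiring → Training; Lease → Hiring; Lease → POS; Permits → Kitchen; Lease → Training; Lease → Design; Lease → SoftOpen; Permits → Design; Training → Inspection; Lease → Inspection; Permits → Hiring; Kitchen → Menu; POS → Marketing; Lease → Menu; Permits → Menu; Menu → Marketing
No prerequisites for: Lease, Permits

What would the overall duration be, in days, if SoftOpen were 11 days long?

36

Baseline: Lease→Hiring→Training→Inspection = 9+8+8+9 = 34 → 34 days.
SoftOpen is off the critical path — its longest chain is 30 days, giving 4 of slack.
The binding chain switches to Lease→Hiring→Training→SoftOpen = 9+8+8+11 = 36; finish 36 days.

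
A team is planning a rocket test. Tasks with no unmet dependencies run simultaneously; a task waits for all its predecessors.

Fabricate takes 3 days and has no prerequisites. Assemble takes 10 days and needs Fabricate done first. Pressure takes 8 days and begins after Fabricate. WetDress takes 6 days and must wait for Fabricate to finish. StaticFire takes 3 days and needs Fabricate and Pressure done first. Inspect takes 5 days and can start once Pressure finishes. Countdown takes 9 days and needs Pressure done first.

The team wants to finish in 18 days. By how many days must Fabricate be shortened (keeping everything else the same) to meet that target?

Current finish: 20 days; target: 18.
Fabricate is on every critical path, so each day cut from Fabricate cuts the finish by one (this holds down to a finish of 18).
Need 20 − 18 = 2 days off Fabricate → Fabricate becomes 1 day, finish becomes 18.

2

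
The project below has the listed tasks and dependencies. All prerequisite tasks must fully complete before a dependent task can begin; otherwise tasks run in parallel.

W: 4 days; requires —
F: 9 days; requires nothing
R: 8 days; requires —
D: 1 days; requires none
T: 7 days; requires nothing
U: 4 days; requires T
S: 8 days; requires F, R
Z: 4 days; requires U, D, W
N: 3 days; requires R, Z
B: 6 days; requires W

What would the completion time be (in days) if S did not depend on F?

Original critical path: T→U→Z→N = 7+4+4+3 = 18 ⇒ 18 days.
Without F→S, S's earliest start moves from 9 to 8.
After: T→U→Z→N = 7+4+4+3 = 18 → 18 days.

18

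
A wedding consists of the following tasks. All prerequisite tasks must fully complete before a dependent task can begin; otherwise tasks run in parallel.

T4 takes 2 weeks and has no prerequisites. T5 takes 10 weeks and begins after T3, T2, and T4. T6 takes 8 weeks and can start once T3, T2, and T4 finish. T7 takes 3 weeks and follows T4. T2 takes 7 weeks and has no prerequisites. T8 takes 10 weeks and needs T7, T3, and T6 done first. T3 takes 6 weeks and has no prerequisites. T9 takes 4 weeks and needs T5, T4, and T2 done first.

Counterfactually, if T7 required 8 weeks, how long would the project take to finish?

25

The binding path is T2→T6→T8 = 7+8+10 = 25; finish at 25 weeks.
T7 is off the critical path — its longest chain is 15 weeks, giving 10 of slack.
The critical path is still T2→T6→T8; finish is now 25 weeks.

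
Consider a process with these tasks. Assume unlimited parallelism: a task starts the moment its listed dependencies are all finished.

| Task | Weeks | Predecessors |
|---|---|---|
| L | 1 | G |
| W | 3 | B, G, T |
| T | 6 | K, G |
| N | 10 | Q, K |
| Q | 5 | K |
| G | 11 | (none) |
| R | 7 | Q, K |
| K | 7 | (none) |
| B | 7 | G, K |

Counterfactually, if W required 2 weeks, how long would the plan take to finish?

22

The binding path is K→Q→N = 7+5+10 = 22; finish at 22 weeks.
W is off the critical path — its longest chain is 21 weeks, giving 1 of slack.
That remains the longest chain; total 22 weeks.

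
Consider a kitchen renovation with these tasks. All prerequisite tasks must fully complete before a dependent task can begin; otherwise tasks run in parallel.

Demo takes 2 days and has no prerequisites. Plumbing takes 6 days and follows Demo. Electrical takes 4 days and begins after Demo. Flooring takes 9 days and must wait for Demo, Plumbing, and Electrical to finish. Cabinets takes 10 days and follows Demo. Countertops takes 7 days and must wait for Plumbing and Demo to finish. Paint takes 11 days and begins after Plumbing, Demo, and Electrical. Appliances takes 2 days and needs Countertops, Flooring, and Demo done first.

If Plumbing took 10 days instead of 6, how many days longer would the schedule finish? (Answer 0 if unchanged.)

4

Actual critical path: Demo→Plumbing→Flooring→Appliances = 2+6+9+2 = 19 ⇒ 19 days.
Plumbing lies on that path, so at 10 days the path becomes 23 days.
The critical path is still Demo→Plumbing→Flooring→Appliances; finish is now 23 days.
Change in finish: 23 − 19 = +4 days.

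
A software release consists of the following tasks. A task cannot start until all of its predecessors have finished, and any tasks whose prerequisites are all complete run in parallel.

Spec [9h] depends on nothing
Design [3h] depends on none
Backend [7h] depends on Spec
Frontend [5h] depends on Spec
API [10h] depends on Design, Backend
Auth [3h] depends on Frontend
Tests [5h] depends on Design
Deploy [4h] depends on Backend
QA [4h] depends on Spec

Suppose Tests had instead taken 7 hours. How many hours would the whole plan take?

The binding path is Spec→Backend→API = 9+7+10 = 26; finish at 26 hours.
The longest path through Tests is only 8 hours, so Tests has float 18.
That remains the longest chain; total 26 hours.

26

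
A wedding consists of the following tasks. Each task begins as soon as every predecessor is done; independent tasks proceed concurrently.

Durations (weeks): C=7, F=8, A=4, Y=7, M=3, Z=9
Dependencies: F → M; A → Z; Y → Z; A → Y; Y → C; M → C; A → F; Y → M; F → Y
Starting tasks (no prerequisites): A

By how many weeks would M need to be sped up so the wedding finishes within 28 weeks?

Current finish: 29 weeks; target: 28.
M is on every critical path, so each week cut from M cuts the finish by one (this holds down to a finish of 28).
Need 29 − 28 = 1 week off M → M becomes 2 weeks, finish becomes 28.

1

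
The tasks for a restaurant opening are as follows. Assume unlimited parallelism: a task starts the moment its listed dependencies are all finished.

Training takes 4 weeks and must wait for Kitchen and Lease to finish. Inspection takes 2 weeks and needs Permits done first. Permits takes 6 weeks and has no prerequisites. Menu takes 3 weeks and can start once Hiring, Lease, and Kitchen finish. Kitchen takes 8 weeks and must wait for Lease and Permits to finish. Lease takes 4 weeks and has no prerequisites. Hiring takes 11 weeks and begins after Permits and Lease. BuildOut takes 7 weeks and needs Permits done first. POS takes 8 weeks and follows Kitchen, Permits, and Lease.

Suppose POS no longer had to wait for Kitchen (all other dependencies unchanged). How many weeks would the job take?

20

With the dependency in place, Permits→Kitchen→POS = 6+8+8 = 22 sets the finish at 22 weeks.
Without Kitchen→POS, POS's earliest start moves from 14 to 6.
After: Permits→Hiring→Menu = 6+11+3 = 20 → 20 weeks.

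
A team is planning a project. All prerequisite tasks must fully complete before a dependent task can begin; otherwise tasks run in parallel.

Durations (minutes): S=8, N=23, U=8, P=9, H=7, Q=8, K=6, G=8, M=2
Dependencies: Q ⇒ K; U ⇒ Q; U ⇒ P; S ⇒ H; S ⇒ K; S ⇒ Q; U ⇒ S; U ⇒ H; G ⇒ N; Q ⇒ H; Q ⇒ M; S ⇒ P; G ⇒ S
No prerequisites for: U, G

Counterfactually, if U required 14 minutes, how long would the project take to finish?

37

Critical path before the change: U→S→Q→H = 8+8+8+7 = 31 giving 31 minutes.
U is on the critical path; changing it to 14 makes that path 37 minutes.
That remains the longest chain; total 37 minutes.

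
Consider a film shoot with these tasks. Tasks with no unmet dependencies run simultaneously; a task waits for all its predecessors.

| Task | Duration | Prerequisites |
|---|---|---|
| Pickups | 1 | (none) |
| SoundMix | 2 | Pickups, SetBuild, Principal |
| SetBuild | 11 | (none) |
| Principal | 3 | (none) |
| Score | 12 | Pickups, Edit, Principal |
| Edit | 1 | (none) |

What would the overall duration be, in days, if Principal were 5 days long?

17

The binding path is Principal→Score = 3+12 = 15; finish at 15 days.
Principal is on the critical path; changing it to 5 makes that path 17 days.
No other chain overtakes it, so the finish is 17 days.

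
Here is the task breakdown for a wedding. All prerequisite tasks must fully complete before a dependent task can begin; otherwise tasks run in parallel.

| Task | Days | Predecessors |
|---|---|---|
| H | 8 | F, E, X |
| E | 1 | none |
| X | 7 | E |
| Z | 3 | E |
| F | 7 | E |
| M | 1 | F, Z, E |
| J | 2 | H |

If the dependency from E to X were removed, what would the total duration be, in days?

18

Original critical path: E→X→H→J = 1+7+8+2 = 18 ⇒ 18 days.
Without E→X, X's earliest start moves from 1 to 0.
After: E→F→H→J = 1+7+8+2 = 18 → 18 days.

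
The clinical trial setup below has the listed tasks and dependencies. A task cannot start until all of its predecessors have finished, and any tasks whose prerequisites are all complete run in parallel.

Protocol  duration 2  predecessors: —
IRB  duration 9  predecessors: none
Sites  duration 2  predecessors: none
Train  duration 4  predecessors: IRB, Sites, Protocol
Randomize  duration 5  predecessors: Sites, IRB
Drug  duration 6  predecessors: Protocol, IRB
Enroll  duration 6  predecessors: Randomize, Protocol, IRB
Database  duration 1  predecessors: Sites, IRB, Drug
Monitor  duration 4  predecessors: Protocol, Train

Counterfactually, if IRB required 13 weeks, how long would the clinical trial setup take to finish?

Baseline: IRB→Randomize→Enroll = 9+5+6 = 20 → 20 weeks.
IRB lies on that path, so at 13 weeks the path becomes 24 weeks.
The critical path is still IRB→Randomize→Enroll; finish is now 24 weeks.

24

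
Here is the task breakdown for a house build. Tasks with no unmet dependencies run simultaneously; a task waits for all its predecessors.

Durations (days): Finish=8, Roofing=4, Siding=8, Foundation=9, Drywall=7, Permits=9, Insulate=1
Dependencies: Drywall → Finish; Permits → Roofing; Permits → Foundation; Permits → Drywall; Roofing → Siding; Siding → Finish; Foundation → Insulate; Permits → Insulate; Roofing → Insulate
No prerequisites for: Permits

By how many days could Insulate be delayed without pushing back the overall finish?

The longest chain is Permits→Roofing→Siding→Finish = 9+4+8+8 = 29; overall finish 29 days.
Longest path through Insulate: 19 days (earliest finish 19, latest finish 29).
Slack of Insulate = 28 − 18 = 10 days.

10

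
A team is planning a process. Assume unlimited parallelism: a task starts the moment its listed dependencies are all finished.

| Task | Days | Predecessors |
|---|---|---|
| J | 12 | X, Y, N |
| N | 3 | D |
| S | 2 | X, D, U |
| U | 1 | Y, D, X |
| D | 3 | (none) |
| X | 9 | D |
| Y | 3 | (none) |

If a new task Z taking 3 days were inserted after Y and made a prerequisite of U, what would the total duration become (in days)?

24

Originally the job takes 24 days.
With Z inserted, U now waits for max(Y, D, X, Z).
New critical path: D→X→J = 3+9+12 = 24 ⇒ 24 days.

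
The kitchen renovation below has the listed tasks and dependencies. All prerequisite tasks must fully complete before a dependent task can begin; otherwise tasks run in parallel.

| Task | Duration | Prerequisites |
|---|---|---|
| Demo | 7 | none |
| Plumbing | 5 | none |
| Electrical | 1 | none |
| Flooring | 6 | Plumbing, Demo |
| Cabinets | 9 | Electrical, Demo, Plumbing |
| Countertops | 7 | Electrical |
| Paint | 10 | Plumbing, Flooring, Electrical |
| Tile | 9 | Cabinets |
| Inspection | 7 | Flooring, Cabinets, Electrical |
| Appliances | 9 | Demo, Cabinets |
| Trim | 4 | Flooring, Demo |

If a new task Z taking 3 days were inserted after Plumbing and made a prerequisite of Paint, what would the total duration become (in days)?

25

Originally the schedule takes 25 days.
With Z inserted, Paint now waits for max(Plumbing, Flooring, Electrical, Z).
New critical path: Demo→Cabinets→Tile = 7+9+9 = 25 ⇒ 25 days.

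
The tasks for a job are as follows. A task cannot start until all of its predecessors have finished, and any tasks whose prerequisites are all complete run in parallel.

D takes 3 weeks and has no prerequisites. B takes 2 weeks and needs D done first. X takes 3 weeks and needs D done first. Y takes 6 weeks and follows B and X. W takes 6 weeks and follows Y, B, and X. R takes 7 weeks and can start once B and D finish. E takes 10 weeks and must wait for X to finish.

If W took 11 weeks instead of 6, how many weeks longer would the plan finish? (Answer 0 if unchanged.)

5

As given, the longest chain is D→X→Y→W = 3+3+6+6 = 18, so the finish is 18 weeks.
W lies on that path, so at 11 weeks the path becomes 23 weeks.
The critical path is still D→X→Y→W; finish is now 23 weeks.
Change in finish: 23 − 18 = +5 weeks.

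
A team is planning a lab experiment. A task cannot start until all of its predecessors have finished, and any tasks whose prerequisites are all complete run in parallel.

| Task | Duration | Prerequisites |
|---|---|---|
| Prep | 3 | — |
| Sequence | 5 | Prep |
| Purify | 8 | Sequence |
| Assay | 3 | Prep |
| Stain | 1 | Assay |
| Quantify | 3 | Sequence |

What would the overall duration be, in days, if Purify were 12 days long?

The binding path is Prep→Sequence→Purify = 3+5+8 = 16; finish at 16 days.
Since Purify is critical, the +4 change carries straight to that chain (now 20 days).
The critical path is still Prep→Sequence→Purify; finish is now 20 days.

20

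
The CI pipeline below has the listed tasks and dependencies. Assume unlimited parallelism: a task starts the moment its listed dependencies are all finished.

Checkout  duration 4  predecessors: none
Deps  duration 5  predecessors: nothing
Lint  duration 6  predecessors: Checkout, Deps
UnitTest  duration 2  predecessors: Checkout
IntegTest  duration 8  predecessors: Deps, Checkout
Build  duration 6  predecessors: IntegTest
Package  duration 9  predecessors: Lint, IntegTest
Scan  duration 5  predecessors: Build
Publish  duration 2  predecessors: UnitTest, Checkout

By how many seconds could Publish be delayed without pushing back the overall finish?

Critical path: Deps→IntegTest→Build→Scan = 5+8+6+5 = 24, so the finish is 24 seconds.
Longest path through Publish: 8 seconds (earliest finish 8, latest finish 24).
So Publish can slip 24 − 8 = 16 seconds.

16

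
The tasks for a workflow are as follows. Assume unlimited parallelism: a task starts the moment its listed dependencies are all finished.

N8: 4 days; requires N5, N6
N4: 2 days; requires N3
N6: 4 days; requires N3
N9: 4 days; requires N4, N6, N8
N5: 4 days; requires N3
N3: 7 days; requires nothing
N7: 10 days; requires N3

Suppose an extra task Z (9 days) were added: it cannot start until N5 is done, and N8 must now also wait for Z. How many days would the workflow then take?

Originally the workflow takes 19 days.
With Z inserted, N8 now waits for max(N5, N6, Z).
New critical path: N3→N5→Z→N8→N9 = 7+4+9+4+4 = 28 ⇒ 28 days.

28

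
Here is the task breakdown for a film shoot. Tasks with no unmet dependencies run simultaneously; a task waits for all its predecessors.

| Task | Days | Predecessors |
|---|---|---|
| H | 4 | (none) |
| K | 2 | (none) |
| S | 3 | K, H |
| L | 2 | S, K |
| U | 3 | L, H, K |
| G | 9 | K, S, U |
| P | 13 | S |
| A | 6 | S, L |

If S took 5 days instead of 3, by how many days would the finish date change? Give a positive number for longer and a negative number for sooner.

As given, the longest chain is H→S→L→U→G = 4+3+2+3+9 = 21, so the finish is 21 days.
Since S is critical, the +2 change carries straight to that chain (now 23 days).
No other chain overtakes it, so the finish is 23 days.
Change in finish: 23 − 21 = +2 days.

2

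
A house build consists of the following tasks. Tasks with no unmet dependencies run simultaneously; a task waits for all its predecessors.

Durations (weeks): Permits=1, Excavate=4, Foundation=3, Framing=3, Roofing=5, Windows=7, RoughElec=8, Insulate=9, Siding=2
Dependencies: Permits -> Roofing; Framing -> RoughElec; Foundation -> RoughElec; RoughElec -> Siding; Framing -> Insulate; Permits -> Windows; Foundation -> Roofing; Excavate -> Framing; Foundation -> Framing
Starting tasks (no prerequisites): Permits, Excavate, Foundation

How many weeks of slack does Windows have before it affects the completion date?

The longest chain is Excavate→Framing→RoughElec→Siding = 4+3+8+2 = 17; overall finish 17 weeks.
The longest chain containing Windows totals 8 weeks.
Slack of Windows = 10 − 1 = 9 weeks.

9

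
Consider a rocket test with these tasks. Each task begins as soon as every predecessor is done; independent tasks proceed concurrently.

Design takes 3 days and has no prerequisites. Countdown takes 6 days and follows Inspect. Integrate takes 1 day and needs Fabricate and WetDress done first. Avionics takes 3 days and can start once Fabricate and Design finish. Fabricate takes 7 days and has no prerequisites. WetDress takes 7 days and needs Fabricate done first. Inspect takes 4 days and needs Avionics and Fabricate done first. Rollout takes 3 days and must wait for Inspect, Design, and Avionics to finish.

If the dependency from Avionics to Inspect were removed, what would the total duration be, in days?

With the dependency in place, Fabricate→Avionics→Inspect→Countdown = 7+3+4+6 = 20 sets the finish at 20 days.
Without Avionics→Inspect, Inspect's earliest start moves from 10 to 7.
After: Fabricate→Inspect→Countdown = 7+4+6 = 17 → 17 days.

17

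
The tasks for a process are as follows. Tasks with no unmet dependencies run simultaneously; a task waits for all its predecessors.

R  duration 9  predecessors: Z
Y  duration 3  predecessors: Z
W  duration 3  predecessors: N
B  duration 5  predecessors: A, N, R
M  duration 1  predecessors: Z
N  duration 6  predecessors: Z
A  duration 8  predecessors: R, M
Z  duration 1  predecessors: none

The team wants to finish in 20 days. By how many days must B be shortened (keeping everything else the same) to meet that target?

Current finish: 23 days; target: 20.
B is on every critical path, so each day cut from B cuts the finish by one (this holds down to a finish of 19).
Need 23 − 20 = 3 days off B → B becomes 2 days, finish becomes 20.

3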